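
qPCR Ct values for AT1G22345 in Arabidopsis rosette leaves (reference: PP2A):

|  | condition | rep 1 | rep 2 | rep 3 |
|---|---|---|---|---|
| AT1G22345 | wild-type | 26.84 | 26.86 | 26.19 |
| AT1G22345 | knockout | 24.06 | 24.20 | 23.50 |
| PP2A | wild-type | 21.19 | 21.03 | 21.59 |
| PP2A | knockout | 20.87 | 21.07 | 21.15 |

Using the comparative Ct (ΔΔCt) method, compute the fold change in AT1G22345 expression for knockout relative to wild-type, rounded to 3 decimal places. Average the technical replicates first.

Mean Ct: AT1G22345 wild-type 26.630; AT1G22345 knockout 23.920; PP2A wild-type 21.270; PP2A knockout 21.030
ΔCt(wild-type) = 26.630 − 21.270 = 5.360
ΔCt(knockout) = 23.920 − 21.030 = 2.890
ΔΔCt = 2.890 − 5.360 = -2.470
Fold change = 2^(−(-2.470)) = 2^2.470 = 5.5404

5.540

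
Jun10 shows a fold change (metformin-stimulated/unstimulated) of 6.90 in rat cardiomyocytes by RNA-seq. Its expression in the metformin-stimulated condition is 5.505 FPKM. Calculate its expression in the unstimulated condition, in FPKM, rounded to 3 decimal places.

0.798

unstimulated expression = 5.505 / 6.90 = 0.798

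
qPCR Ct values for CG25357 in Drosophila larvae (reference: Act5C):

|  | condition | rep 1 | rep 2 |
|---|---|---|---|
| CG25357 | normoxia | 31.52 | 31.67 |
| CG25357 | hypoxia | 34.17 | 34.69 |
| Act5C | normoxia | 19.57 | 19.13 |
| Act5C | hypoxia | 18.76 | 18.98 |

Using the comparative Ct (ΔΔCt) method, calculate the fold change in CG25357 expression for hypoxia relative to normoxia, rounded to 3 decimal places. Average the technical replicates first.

0.100

Mean Ct: CG25357 normoxia 31.595; CG25357 hypoxia 34.430; Act5C normoxia 19.350; Act5C hypoxia 18.870
ΔCt(normoxia) = 31.595 − 19.350 = 12.245
ΔCt(hypoxia) = 34.430 − 18.870 = 15.560
ΔΔCt = 15.560 − 12.245 = 3.315
Fold change = 2^(−3.315) = 0.1005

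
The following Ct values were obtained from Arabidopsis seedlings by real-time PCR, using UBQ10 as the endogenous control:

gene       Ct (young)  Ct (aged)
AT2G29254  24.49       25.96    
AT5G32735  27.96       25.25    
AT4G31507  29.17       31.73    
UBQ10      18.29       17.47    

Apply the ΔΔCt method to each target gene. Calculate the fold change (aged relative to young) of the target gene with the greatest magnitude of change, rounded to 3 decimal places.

0.096

AT2G29254: ΔΔCt = (25.96−17.47) − (24.49−18.29) = 8.49 − 6.20 = 2.29; fold change = 2^-2.29 = 0.204
AT5G32735: ΔΔCt = (25.25−17.47) − (27.96−18.29) = 7.78 − 9.67 = -1.89; fold change = 2^1.89 = 3.706
AT4G31507: ΔΔCt = (31.73−17.47) − (29.17−18.29) = 14.26 − 10.88 = 3.38; fold change = 2^-3.38 = 0.096
AT4G31507 has the largest |ΔΔCt| = 3.38.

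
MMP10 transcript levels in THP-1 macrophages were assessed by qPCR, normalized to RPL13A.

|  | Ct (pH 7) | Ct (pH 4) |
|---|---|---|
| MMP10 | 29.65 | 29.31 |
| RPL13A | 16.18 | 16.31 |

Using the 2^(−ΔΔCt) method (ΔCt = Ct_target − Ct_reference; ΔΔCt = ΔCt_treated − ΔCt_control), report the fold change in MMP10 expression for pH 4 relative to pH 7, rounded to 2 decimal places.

ΔCt(pH 7) = 29.650 − 16.180 = 13.470
ΔCt(pH 4) = 29.310 − 16.310 = 13.000
ΔΔCt = 13.000 − 13.470 = -0.470
Fold change = 2^(−(-0.470)) = 2^0.470 = 1.385

1.39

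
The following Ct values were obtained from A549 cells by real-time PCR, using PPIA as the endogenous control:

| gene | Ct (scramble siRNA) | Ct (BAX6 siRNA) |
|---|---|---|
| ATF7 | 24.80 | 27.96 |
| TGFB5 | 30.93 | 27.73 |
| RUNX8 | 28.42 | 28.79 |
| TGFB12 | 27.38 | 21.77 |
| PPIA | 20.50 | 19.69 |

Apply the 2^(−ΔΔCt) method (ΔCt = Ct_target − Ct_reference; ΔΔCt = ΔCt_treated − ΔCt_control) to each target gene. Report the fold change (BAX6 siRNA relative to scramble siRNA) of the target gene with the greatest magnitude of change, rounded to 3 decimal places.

ATF7: ΔΔCt = (27.96−19.69) − (24.80−20.50) = 8.27 − 4.30 = 3.97; fold change = 2^-3.97 = 0.064
TGFB5: ΔΔCt = (27.73−19.69) − (30.93−20.50) = 8.04 − 10.43 = -2.39; fold change = 2^2.39 = 5.242
RUNX8: ΔΔCt = (28.79−19.69) − (28.42−20.50) = 9.10 − 7.92 = 1.18; fold change = 2^-1.18 = 0.441
TGFB12: ΔΔCt = (21.77−19.69) − (27.38−20.50) = 2.08 − 6.88 = -4.80; fold change = 2^4.80 = 27.858
TGFB12 has the largest |ΔΔCt| = 4.80.

27.858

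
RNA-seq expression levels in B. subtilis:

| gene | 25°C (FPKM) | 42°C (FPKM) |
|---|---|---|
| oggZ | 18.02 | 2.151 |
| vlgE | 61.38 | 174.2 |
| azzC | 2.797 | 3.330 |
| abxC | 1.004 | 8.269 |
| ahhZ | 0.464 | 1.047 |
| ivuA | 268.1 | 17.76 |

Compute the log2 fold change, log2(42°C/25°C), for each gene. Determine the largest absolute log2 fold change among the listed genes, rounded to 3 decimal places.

log2(2.151/18.02) = -3.067  (oggZ)
log2(174.2/61.38) = 1.505  (vlgE)
log2(3.330/2.797) = 0.252  (azzC)
log2(8.269/1.004) = 3.042  (abxC)
log2(1.047/0.464) = 1.174  (ahhZ)
log2(17.76/268.1) = -3.916  (ivuA)
The largest magnitude belongs to ivuA.

3.916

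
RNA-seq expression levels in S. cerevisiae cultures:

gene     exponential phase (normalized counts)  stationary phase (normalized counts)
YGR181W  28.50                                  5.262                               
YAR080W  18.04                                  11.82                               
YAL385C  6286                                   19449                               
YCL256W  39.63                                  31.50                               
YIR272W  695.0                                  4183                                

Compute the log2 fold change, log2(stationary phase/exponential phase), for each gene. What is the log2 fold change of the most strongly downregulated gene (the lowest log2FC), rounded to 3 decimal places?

log2(5.262/28.50) = -2.437  (YGR181W)
log2(11.82/18.04) = -0.610  (YAR080W)
log2(19449/6286) = 1.629  (YAL385C)
log2(31.50/39.63) = -0.331  (YCL256W)
log2(4183/695.0) = 2.589  (YIR272W)
YGR181W is most strongly downregulated.

-2.437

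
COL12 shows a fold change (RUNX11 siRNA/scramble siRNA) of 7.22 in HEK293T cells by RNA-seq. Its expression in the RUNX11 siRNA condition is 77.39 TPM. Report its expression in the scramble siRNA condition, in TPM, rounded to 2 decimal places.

scramble siRNA expression = 77.39 / 7.22 = 10.72

10.72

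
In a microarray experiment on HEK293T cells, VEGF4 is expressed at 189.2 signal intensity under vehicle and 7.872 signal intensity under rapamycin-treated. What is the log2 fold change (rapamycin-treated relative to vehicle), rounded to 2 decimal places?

Fold change = 7.872 / 189.2 = 0.0416
log2(0.0416) = -4.587

-4.59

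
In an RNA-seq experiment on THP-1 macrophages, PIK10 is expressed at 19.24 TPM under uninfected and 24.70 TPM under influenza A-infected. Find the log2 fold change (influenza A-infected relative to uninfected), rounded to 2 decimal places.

0.36

Fold change = 24.70 / 19.24 = 1.2838
log2(1.2838) = 0.360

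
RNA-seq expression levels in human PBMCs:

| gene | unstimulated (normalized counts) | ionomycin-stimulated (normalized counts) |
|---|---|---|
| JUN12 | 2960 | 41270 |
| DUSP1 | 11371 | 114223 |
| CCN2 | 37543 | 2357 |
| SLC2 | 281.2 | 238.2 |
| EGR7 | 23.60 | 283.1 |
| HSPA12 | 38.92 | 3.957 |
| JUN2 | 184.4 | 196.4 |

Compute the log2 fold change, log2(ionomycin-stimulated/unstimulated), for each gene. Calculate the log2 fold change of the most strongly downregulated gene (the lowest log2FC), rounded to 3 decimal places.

-3.994

log2(41270/2960) = 3.801  (JUN12)
log2(114223/11371) = 3.328  (DUSP1)
log2(2357/37543) = -3.994  (CCN2)
log2(238.2/281.2) = -0.239  (SLC2)
log2(283.1/23.60) = 3.584  (EGR7)
log2(3.957/38.92) = -3.298  (HSPA12)
log2(196.4/184.4) = 0.091  (JUN2)
CCN2 is most strongly downregulated.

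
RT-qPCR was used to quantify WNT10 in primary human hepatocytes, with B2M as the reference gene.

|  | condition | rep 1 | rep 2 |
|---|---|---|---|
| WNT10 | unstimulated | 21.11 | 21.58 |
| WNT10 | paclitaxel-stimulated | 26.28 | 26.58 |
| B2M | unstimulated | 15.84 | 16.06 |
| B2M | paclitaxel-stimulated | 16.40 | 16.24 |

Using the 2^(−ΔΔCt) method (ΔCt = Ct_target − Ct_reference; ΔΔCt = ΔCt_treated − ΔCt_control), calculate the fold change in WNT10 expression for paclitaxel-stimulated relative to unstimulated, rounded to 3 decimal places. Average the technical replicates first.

Mean Ct: WNT10 unstimulated 21.345; WNT10 paclitaxel-stimulated 26.430; B2M unstimulated 15.950; B2M paclitaxel-stimulated 16.320
ΔCt(unstimulated) = 21.345 − 15.950 = 5.395
ΔCt(paclitaxel-stimulated) = 26.430 − 16.320 = 10.110
ΔΔCt = 10.110 − 5.395 = 4.715
Fold change = 2^(−4.715) = 0.0381

0.038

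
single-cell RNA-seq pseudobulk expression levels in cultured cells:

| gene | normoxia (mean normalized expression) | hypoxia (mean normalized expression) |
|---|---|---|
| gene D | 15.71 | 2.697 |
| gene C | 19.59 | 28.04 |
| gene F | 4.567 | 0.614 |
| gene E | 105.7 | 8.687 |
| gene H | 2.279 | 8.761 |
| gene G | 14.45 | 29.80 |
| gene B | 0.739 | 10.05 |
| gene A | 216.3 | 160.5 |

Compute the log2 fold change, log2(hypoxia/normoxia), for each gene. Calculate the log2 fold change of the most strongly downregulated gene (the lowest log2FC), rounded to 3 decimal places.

-3.605

log2(2.697/15.71) = -2.542  (gene D)
log2(28.04/19.59) = 0.517  (gene C)
log2(0.614/4.567) = -2.895  (gene F)
log2(8.687/105.7) = -3.605  (gene E)
log2(8.761/2.279) = 1.943  (gene H)
log2(29.80/14.45) = 1.044  (gene G)
log2(10.05/0.739) = 3.765  (gene B)
log2(160.5/216.3) = -0.430  (gene A)
gene E is most strongly downregulated.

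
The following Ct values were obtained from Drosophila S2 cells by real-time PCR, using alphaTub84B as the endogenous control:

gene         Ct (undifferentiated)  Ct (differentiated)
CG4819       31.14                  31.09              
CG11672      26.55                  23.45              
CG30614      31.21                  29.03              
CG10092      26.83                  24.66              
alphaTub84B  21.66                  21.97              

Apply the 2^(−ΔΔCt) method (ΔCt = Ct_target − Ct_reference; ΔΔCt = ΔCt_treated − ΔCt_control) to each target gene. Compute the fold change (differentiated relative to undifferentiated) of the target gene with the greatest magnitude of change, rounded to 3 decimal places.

CG4819: ΔΔCt = (31.09−21.97) − (31.14−21.66) = 9.12 − 9.48 = -0.36; fold change = 2^0.36 = 1.283
CG11672: ΔΔCt = (23.45−21.97) − (26.55−21.66) = 1.48 − 4.89 = -3.41; fold change = 2^3.41 = 10.629
CG30614: ΔΔCt = (29.03−21.97) − (31.21−21.66) = 7.06 − 9.55 = -2.49; fold change = 2^2.49 = 5.618
CG10092: ΔΔCt = (24.66−21.97) − (26.83−21.66) = 2.69 − 5.17 = -2.48; fold change = 2^2.48 = 5.579
CG11672 has the largest |ΔΔCt| = 3.41.

10.629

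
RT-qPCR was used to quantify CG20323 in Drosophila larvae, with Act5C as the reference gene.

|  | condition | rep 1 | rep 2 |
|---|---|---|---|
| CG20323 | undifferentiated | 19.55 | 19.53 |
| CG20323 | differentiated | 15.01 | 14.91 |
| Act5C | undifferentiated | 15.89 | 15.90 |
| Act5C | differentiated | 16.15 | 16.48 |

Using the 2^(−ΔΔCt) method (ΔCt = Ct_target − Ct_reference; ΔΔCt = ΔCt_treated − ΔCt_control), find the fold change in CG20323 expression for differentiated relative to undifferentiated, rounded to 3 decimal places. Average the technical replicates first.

Mean Ct: CG20323 undifferentiated 19.540; CG20323 differentiated 14.960; Act5C undifferentiated 15.895; Act5C differentiated 16.315
ΔCt(undifferentiated) = 19.540 − 15.895 = 3.645
ΔCt(differentiated) = 14.960 − 16.315 = -1.355
ΔΔCt = -1.355 − 3.645 = -5.000
Fold change = 2^(−(-5.000)) = 2^5.000 = 32.0000

32.000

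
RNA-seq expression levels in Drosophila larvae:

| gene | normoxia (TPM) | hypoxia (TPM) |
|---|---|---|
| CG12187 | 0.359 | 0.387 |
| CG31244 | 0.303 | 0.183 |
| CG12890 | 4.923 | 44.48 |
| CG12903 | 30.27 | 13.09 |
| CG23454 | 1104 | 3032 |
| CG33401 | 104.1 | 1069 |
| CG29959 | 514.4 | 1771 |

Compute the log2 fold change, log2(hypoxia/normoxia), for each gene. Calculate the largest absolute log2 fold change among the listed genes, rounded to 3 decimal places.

3.360

log2(0.387/0.359) = 0.108  (CG12187)
log2(0.183/0.303) = -0.727  (CG31244)
log2(44.48/4.923) = 3.176  (CG12890)
log2(13.09/30.27) = -1.209  (CG12903)
log2(3032/1104) = 1.458  (CG23454)
log2(1069/104.1) = 3.360  (CG33401)
log2(1771/514.4) = 1.784  (CG29959)
The largest magnitude belongs to CG33401.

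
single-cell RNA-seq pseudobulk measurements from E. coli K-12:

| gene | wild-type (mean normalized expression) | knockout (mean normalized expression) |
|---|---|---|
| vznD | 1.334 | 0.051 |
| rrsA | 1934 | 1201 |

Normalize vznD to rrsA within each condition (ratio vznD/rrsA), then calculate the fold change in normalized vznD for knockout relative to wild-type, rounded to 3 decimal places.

vznD/rrsA (wild-type) = 1.334 / 1934 = 0.00068976
vznD/rrsA (knockout) = 0.051 / 1201 = 4.2465e-05
Fold change = 4.2465e-05 / 0.00068976 = 0.0616

0.062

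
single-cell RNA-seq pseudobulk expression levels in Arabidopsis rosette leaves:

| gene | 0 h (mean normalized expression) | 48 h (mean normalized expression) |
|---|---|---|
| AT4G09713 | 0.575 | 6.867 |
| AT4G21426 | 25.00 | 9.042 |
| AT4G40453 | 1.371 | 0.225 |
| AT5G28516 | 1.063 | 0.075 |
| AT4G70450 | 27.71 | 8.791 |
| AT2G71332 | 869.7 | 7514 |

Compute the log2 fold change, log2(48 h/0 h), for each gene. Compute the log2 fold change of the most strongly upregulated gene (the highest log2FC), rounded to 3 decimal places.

3.578

log2(6.867/0.575) = 3.578  (AT4G09713)
log2(9.042/25.00) = -1.467  (AT4G21426)
log2(0.225/1.371) = -2.607  (AT4G40453)
log2(0.075/1.063) = -3.825  (AT5G28516)
log2(8.791/27.71) = -1.656  (AT4G70450)
log2(7514/869.7) = 3.111  (AT2G71332)
AT4G09713 is most strongly upregulated.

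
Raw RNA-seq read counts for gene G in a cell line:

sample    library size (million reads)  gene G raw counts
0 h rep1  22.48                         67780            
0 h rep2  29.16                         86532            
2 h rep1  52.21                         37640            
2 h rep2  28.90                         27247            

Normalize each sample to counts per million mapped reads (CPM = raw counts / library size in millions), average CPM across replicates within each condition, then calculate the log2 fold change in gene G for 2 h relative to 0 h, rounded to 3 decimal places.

-1.846

CPM(0 h rep1) = 67780 / 22.48 = 3015.1246
CPM(0 h rep2) = 86532 / 29.16 = 2967.4897
CPM(2 h rep1) = 37640 / 52.21 = 720.9347
CPM(2 h rep2) = 27247 / 28.90 = 942.8028
mean CPM(0 h) = 2991.3071; mean CPM(2 h) = 831.8687
Fold change = 831.8687 / 2991.3071 = 0.27810
log2(0.27810) = -1.8463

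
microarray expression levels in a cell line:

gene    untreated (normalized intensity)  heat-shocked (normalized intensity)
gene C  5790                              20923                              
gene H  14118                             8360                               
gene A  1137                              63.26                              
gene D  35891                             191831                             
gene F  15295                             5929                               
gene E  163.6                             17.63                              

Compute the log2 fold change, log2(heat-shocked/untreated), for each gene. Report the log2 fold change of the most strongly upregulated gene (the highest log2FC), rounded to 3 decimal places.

2.418

log2(20923/5790) = 1.853  (gene C)
log2(8360/14118) = -0.756  (gene H)
log2(63.26/1137) = -4.168  (gene A)
log2(191831/35891) = 2.418  (gene D)
log2(5929/15295) = -1.367  (gene F)
log2(17.63/163.6) = -3.214  (gene E)
gene D is most strongly upregulated.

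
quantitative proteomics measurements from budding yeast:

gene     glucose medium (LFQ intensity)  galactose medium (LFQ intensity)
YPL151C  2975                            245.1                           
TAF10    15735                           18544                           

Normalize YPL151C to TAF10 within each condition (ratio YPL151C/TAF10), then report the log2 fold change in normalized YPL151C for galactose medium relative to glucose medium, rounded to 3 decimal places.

-3.838

YPL151C/TAF10 (glucose medium) = 2975 / 15735 = 0.18907
YPL151C/TAF10 (galactose medium) = 245.1 / 18544 = 0.013217
Fold change = 0.013217 / 0.18907 = 0.0699
log2(0.0699) = -3.8384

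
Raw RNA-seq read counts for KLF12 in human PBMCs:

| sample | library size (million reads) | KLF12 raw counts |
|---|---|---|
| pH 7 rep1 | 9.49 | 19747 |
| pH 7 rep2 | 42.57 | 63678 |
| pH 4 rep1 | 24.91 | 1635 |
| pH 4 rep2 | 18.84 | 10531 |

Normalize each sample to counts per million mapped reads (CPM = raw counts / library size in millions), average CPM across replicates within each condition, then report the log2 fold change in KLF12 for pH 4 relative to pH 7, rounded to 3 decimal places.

-2.518

CPM(pH 7 rep1) = 19747 / 9.49 = 2080.8219
CPM(pH 7 rep2) = 63678 / 42.57 = 1495.8421
CPM(pH 4 rep1) = 1635 / 24.91 = 65.6363
CPM(pH 4 rep2) = 10531 / 18.84 = 558.9703
mean CPM(pH 7) = 1788.3320; mean CPM(pH 4) = 312.3033
Fold change = 312.3033 / 1788.3320 = 0.17463
log2(0.17463) = -2.5176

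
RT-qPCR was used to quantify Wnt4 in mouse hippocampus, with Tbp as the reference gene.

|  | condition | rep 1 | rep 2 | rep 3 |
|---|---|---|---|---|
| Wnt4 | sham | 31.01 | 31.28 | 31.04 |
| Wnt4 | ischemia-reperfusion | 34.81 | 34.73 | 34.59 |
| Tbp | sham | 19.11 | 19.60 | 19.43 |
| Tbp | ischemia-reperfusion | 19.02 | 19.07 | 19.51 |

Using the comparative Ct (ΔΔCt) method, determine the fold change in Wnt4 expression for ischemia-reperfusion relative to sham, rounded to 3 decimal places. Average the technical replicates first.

Mean Ct: Wnt4 sham 31.110; Wnt4 ischemia-reperfusion 34.710; Tbp sham 19.380; Tbp ischemia-reperfusion 19.200
ΔCt(sham) = 31.110 − 19.380 = 11.730
ΔCt(ischemia-reperfusion) = 34.710 − 19.200 = 15.510
ΔΔCt = 15.510 − 11.730 = 3.780
Fold change = 2^(−3.780) = 0.0728

0.073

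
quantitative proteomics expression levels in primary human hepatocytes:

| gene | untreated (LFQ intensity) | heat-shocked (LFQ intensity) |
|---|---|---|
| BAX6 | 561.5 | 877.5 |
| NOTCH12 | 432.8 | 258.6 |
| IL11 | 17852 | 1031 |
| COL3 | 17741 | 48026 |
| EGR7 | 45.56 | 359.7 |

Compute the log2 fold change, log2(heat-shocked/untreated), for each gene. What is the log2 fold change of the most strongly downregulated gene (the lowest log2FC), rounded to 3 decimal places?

log2(877.5/561.5) = 0.644  (BAX6)
log2(258.6/432.8) = -0.743  (NOTCH12)
log2(1031/17852) = -4.114  (IL11)
log2(48026/17741) = 1.437  (COL3)
log2(359.7/45.56) = 2.981  (EGR7)
IL11 is most strongly downregulated.

-4.114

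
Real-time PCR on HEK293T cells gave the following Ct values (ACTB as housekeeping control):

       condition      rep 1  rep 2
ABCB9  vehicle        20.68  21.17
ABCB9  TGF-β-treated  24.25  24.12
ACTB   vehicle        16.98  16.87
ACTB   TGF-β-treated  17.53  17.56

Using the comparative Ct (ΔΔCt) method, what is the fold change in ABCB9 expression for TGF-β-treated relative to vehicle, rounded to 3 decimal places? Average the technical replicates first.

Mean Ct: ABCB9 vehicle 20.925; ABCB9 TGF-β-treated 24.185; ACTB vehicle 16.925; ACTB TGF-β-treated 17.545
ΔCt(vehicle) = 20.925 − 16.925 = 4.000
ΔCt(TGF-β-treated) = 24.185 − 17.545 = 6.640
ΔΔCt = 6.640 − 4.000 = 2.640
Fold change = 2^(−2.640) = 0.1604

0.160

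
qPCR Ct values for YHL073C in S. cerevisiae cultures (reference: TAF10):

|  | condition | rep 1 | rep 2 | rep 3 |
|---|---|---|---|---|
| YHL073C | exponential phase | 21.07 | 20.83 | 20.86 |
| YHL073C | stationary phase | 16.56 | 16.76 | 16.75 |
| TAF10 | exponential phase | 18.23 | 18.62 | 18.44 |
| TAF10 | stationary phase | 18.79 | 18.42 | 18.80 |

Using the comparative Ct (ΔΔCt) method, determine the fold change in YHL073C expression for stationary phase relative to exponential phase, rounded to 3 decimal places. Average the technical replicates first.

Mean Ct: YHL073C exponential phase 20.920; YHL073C stationary phase 16.690; TAF10 exponential phase 18.430; TAF10 stationary phase 18.670
ΔCt(exponential phase) = 20.920 − 18.430 = 2.490
ΔCt(stationary phase) = 16.690 − 18.670 = -1.980
ΔΔCt = -1.980 − 2.490 = -4.470
Fold change = 2^(−(-4.470)) = 2^4.470 = 22.1618

22.162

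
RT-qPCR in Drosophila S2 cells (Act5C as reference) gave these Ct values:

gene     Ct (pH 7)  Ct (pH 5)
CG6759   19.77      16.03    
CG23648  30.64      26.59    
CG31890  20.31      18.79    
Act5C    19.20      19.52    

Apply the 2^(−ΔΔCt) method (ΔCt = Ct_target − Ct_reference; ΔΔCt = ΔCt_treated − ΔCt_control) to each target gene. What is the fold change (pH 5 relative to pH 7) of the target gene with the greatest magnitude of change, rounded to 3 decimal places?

CG6759: ΔΔCt = (16.03−19.52) − (19.77−19.20) = -3.49 − 0.57 = -4.06; fold change = 2^4.06 = 16.679
CG23648: ΔΔCt = (26.59−19.52) − (30.64−19.20) = 7.07 − 11.44 = -4.37; fold change = 2^4.37 = 20.678
CG31890: ΔΔCt = (18.79−19.52) − (20.31−19.20) = -0.73 − 1.11 = -1.84; fold change = 2^1.84 = 3.580
CG23648 has the largest |ΔΔCt| = 4.37.

20.678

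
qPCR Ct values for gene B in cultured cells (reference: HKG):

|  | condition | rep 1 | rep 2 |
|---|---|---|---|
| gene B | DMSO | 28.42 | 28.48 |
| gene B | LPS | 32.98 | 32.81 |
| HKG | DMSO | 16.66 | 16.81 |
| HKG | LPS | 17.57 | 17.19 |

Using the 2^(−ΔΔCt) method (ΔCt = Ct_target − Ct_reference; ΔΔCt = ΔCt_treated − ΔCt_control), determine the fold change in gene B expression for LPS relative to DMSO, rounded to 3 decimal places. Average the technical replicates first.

Mean Ct: gene B DMSO 28.450; gene B LPS 32.895; HKG DMSO 16.735; HKG LPS 17.380
ΔCt(DMSO) = 28.450 − 16.735 = 11.715
ΔCt(LPS) = 32.895 − 17.380 = 15.515
ΔΔCt = 15.515 − 11.715 = 3.800
Fold change = 2^(−3.800) = 0.0718

0.072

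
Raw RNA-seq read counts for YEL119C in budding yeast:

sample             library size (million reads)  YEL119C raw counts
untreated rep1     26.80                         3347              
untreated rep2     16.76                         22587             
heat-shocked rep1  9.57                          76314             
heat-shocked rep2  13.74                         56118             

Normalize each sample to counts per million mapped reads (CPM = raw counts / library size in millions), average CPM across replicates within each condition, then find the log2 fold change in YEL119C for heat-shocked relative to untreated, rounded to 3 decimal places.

CPM(untreated rep1) = 3347 / 26.80 = 124.8881
CPM(untreated rep2) = 22587 / 16.76 = 1347.6730
CPM(heat-shocked rep1) = 76314 / 9.57 = 7974.2947
CPM(heat-shocked rep2) = 56118 / 13.74 = 4084.2795
mean CPM(untreated) = 736.2805; mean CPM(heat-shocked) = 6029.2871
Fold change = 6029.2871 / 736.2805 = 8.18884
log2(8.18884) = 3.0337

3.034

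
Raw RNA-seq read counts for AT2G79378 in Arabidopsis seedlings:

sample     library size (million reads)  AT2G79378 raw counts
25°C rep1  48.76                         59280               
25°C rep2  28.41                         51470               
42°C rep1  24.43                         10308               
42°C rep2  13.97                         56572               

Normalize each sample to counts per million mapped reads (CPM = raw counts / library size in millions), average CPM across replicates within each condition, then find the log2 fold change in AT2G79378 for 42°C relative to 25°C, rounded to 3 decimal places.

CPM(25°C rep1) = 59280 / 48.76 = 1215.7506
CPM(25°C rep2) = 51470 / 28.41 = 1811.6860
CPM(42°C rep1) = 10308 / 24.43 = 421.9402
CPM(42°C rep2) = 56572 / 13.97 = 4049.5347
mean CPM(25°C) = 1513.7183; mean CPM(42°C) = 2235.7375
Fold change = 2235.7375 / 1513.7183 = 1.47698
log2(1.47698) = 0.5627

0.563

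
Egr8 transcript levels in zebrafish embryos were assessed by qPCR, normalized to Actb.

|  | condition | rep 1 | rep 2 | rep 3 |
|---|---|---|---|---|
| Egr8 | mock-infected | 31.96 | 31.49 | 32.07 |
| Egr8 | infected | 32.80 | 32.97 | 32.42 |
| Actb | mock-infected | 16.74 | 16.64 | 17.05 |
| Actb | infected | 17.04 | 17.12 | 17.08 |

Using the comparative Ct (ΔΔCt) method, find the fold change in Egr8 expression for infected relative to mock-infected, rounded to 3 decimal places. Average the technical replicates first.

0.651

Mean Ct: Egr8 mock-infected 31.840; Egr8 infected 32.730; Actb mock-infected 16.810; Actb infected 17.080
ΔCt(mock-infected) = 31.840 − 16.810 = 15.030
ΔCt(infected) = 32.730 − 17.080 = 15.650
ΔΔCt = 15.650 − 15.030 = 0.620
Fold change = 2^(−0.620) = 0.6507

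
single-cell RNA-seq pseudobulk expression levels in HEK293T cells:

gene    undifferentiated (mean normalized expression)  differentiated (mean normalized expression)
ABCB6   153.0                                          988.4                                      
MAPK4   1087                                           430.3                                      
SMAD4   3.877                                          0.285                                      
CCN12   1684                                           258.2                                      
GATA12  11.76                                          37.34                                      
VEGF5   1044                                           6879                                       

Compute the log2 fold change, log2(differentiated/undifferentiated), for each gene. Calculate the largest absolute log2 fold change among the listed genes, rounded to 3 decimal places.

3.766

log2(988.4/153.0) = 2.692  (ABCB6)
log2(430.3/1087) = -1.337  (MAPK4)
log2(0.285/3.877) = -3.766  (SMAD4)
log2(258.2/1684) = -2.705  (CCN12)
log2(37.34/11.76) = 1.667  (GATA12)
log2(6879/1044) = 2.720  (VEGF5)
The largest magnitude belongs to SMAD4.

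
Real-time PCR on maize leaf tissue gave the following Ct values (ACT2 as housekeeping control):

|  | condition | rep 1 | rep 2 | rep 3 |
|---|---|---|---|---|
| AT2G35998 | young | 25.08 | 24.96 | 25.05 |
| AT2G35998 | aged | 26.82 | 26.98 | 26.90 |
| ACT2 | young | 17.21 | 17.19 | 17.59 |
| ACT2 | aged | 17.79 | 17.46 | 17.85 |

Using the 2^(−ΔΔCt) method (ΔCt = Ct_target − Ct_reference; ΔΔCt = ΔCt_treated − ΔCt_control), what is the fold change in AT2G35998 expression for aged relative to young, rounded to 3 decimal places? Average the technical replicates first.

Mean Ct: AT2G35998 young 25.030; AT2G35998 aged 26.900; ACT2 young 17.330; ACT2 aged 17.700
ΔCt(young) = 25.030 − 17.330 = 7.700
ΔCt(aged) = 26.900 − 17.700 = 9.200
ΔΔCt = 9.200 − 7.700 = 1.500
Fold change = 2^(−1.500) = 0.3536

0.354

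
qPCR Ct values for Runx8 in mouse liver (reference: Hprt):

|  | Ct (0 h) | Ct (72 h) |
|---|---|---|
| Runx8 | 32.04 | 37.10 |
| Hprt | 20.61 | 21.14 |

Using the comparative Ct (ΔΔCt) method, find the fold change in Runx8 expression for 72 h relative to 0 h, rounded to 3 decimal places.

0.043

ΔCt(0 h) = 32.040 − 20.610 = 11.430
ΔCt(72 h) = 37.100 − 21.140 = 15.960
ΔΔCt = 15.960 − 11.430 = 4.530
Fold change = 2^(−4.530) = 0.0433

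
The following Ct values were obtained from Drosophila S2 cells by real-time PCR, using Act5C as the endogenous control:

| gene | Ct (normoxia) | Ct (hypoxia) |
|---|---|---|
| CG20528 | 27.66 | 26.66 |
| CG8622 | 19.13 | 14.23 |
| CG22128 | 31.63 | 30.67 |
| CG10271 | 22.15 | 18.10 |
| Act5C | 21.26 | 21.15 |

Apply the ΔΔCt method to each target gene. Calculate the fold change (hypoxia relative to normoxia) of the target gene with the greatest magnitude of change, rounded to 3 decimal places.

CG20528: ΔΔCt = (26.66−21.15) − (27.66−21.26) = 5.51 − 6.40 = -0.89; fold change = 2^0.89 = 1.853
CG8622: ΔΔCt = (14.23−21.15) − (19.13−21.26) = -6.92 − (-2.13) = -4.79; fold change = 2^4.79 = 27.665
CG22128: ΔΔCt = (30.67−21.15) − (31.63−21.26) = 9.52 − 10.37 = -0.85; fold change = 2^0.85 = 1.803
CG10271: ΔΔCt = (18.10−21.15) − (22.15−21.26) = -3.05 − 0.89 = -3.94; fold change = 2^3.94 = 15.348
CG8622 has the largest |ΔΔCt| = 4.79.

27.665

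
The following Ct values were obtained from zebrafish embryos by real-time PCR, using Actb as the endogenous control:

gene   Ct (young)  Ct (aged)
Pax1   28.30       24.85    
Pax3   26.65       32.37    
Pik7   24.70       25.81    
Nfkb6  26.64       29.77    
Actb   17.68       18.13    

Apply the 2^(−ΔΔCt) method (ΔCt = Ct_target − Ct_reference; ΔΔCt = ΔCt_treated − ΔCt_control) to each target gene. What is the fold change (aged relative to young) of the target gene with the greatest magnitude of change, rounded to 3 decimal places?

Pax1: ΔΔCt = (24.85−18.13) − (28.30−17.68) = 6.72 − 10.62 = -3.90; fold change = 2^3.90 = 14.929
Pax3: ΔΔCt = (32.37−18.13) − (26.65−17.68) = 14.24 − 8.97 = 5.27; fold change = 2^-5.27 = 0.026
Pik7: ΔΔCt = (25.81−18.13) − (24.70−17.68) = 7.68 − 7.02 = 0.66; fold change = 2^-0.66 = 0.633
Nfkb6: ΔΔCt = (29.77−18.13) − (26.64−17.68) = 11.64 − 8.96 = 2.68; fold change = 2^-2.68 = 0.156
Pax3 has the largest |ΔΔCt| = 5.27.

0.026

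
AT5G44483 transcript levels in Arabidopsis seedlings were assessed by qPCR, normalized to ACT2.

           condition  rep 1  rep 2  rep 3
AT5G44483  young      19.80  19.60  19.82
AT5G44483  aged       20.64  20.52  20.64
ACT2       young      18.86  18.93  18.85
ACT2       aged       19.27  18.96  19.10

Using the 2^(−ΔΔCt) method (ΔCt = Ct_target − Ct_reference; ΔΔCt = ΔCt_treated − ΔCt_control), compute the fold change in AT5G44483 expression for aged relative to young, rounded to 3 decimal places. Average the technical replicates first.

0.646

Mean Ct: AT5G44483 young 19.740; AT5G44483 aged 20.600; ACT2 young 18.880; ACT2 aged 19.110
ΔCt(young) = 19.740 − 18.880 = 0.860
ΔCt(aged) = 20.600 − 19.110 = 1.490
ΔΔCt = 1.490 − 0.860 = 0.630
Fold change = 2^(−0.630) = 0.6462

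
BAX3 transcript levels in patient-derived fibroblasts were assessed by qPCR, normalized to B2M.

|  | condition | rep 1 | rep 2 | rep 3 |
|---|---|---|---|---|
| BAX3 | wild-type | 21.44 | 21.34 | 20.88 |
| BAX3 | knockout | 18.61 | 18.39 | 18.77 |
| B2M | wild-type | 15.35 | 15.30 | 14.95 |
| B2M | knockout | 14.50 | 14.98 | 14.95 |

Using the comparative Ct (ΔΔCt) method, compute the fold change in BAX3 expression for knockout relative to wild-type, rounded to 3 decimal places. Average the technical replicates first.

Mean Ct: BAX3 wild-type 21.220; BAX3 knockout 18.590; B2M wild-type 15.200; B2M knockout 14.810
ΔCt(wild-type) = 21.220 − 15.200 = 6.020
ΔCt(knockout) = 18.590 − 14.810 = 3.780
ΔΔCt = 3.780 − 6.020 = -2.240
Fold change = 2^(−(-2.240)) = 2^2.240 = 4.7240

4.724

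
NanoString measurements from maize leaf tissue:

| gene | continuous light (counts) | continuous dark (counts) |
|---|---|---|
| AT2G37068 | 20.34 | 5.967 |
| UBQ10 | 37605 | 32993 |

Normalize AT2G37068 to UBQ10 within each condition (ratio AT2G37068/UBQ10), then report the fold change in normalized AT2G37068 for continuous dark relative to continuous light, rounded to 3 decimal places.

0.334

AT2G37068/UBQ10 (continuous light) = 20.34 / 37605 = 0.00054089
AT2G37068/UBQ10 (continuous dark) = 5.967 / 32993 = 0.00018086
Fold change = 0.00018086 / 0.00054089 = 0.3344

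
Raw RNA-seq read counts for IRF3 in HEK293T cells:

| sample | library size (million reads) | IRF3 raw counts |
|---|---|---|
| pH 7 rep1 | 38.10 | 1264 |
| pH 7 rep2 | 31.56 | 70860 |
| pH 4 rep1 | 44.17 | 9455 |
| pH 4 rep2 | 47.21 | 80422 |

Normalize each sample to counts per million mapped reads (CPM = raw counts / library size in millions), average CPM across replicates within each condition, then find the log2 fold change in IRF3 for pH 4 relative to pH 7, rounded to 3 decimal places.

CPM(pH 7 rep1) = 1264 / 38.10 = 33.1759
CPM(pH 7 rep2) = 70860 / 31.56 = 2245.2471
CPM(pH 4 rep1) = 9455 / 44.17 = 214.0593
CPM(pH 4 rep2) = 80422 / 47.21 = 1703.4950
mean CPM(pH 7) = 1139.2115; mean CPM(pH 4) = 958.7772
Fold change = 958.7772 / 1139.2115 = 0.84161
log2(0.84161) = -0.2488

-0.249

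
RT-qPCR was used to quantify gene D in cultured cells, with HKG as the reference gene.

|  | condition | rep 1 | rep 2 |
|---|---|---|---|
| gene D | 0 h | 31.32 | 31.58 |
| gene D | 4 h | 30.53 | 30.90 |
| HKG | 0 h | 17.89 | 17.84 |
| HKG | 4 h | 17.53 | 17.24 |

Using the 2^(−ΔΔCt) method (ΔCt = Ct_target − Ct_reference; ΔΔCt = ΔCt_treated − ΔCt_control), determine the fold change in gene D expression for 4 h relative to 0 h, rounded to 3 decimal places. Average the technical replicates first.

Mean Ct: gene D 0 h 31.450; gene D 4 h 30.715; HKG 0 h 17.865; HKG 4 h 17.385
ΔCt(0 h) = 31.450 − 17.865 = 13.585
ΔCt(4 h) = 30.715 − 17.385 = 13.330
ΔΔCt = 13.330 − 13.585 = -0.255
Fold change = 2^(−(-0.255)) = 2^0.255 = 1.1933

1.193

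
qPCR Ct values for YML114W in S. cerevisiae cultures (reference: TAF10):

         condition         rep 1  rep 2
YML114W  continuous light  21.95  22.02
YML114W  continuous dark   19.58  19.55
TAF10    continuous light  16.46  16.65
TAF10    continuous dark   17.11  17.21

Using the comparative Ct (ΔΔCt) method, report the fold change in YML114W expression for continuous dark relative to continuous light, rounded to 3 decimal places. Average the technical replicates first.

8.140

Mean Ct: YML114W continuous light 21.985; YML114W continuous dark 19.565; TAF10 continuous light 16.555; TAF10 continuous dark 17.160
ΔCt(continuous light) = 21.985 − 16.555 = 5.430
ΔCt(continuous dark) = 19.565 − 17.160 = 2.405
ΔΔCt = 2.405 − 5.430 = -3.025
Fold change = 2^(−(-3.025)) = 2^3.025 = 8.1398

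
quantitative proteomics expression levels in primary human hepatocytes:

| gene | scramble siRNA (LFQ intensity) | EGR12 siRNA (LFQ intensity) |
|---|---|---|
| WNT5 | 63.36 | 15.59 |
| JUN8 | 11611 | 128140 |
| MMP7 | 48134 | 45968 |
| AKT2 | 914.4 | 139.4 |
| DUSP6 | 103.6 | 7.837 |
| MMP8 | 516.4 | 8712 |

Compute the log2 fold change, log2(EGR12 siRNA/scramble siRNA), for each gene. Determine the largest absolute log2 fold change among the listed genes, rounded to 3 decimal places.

log2(15.59/63.36) = -2.023  (WNT5)
log2(128140/11611) = 3.464  (JUN8)
log2(45968/48134) = -0.066  (MMP7)
log2(139.4/914.4) = -2.714  (AKT2)
log2(7.837/103.6) = -3.725  (DUSP6)
log2(8712/516.4) = 4.076  (MMP8)
The largest magnitude belongs to MMP8.

4.076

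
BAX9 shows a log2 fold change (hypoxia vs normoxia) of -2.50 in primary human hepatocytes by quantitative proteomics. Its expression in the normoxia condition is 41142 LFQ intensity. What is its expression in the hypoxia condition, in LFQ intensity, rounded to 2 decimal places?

7272.95

Fold change = 2^(-2.50) = 0.1768
hypoxia expression = 41142 × 0.1768 = 7272.95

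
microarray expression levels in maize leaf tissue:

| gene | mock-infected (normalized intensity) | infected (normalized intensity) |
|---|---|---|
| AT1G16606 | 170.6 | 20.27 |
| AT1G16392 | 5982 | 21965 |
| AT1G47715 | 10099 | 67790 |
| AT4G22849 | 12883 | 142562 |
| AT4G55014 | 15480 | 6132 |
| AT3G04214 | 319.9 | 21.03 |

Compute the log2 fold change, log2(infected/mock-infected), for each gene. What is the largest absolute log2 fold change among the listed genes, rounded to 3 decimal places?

log2(20.27/170.6) = -3.073  (AT1G16606)
log2(21965/5982) = 1.877  (AT1G16392)
log2(67790/10099) = 2.747  (AT1G47715)
log2(142562/12883) = 3.468  (AT4G22849)
log2(6132/15480) = -1.336  (AT4G55014)
log2(21.03/319.9) = -3.927  (AT3G04214)
The largest magnitude belongs to AT3G04214.

3.927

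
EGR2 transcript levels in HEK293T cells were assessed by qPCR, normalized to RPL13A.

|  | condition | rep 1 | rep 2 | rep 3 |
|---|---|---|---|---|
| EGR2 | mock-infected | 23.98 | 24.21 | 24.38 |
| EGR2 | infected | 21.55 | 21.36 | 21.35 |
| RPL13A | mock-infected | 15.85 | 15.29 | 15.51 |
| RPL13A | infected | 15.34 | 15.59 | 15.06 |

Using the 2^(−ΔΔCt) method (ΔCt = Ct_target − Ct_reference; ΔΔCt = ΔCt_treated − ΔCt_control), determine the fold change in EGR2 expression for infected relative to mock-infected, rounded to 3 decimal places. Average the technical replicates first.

Mean Ct: EGR2 mock-infected 24.190; EGR2 infected 21.420; RPL13A mock-infected 15.550; RPL13A infected 15.330
ΔCt(mock-infected) = 24.190 − 15.550 = 8.640
ΔCt(infected) = 21.420 − 15.330 = 6.090
ΔΔCt = 6.090 − 8.640 = -2.550
Fold change = 2^(−(-2.550)) = 2^2.550 = 5.8563

5.856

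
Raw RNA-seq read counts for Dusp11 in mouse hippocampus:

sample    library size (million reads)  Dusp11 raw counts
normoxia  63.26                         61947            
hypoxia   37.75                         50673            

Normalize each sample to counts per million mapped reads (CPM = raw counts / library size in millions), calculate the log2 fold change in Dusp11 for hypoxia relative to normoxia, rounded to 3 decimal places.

0.455

CPM(normoxia) = 61947 / 63.26 = 979.2444
CPM(hypoxia) = 50673 / 37.75 = 1342.3311
Fold change = 1342.3311 / 979.2444 = 1.37078
log2(1.37078) = 0.4550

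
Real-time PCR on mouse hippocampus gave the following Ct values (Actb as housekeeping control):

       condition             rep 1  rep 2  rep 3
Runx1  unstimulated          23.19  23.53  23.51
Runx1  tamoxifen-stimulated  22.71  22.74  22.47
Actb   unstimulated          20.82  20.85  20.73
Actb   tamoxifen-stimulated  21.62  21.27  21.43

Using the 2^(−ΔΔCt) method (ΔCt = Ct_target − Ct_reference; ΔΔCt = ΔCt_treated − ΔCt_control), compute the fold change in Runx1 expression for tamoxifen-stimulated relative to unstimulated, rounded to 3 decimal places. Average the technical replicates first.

2.657

Mean Ct: Runx1 unstimulated 23.410; Runx1 tamoxifen-stimulated 22.640; Actb unstimulated 20.800; Actb tamoxifen-stimulated 21.440
ΔCt(unstimulated) = 23.410 − 20.800 = 2.610
ΔCt(tamoxifen-stimulated) = 22.640 − 21.440 = 1.200
ΔΔCt = 1.200 − 2.610 = -1.410
Fold change = 2^(−(-1.410)) = 2^1.410 = 2.6574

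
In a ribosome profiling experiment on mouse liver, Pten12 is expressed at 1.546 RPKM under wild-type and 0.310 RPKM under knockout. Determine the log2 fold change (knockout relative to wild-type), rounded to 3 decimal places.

-2.318

Fold change = 0.310 / 1.546 = 0.2005
log2(0.2005) = -2.3182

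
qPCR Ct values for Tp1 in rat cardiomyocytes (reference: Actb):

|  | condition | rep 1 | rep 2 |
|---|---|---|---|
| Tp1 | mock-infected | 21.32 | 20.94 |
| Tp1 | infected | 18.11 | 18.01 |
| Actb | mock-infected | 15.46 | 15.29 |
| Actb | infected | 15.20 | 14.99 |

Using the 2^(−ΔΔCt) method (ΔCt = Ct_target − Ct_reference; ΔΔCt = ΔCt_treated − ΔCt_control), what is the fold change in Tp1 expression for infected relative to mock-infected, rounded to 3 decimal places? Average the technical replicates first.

6.916

Mean Ct: Tp1 mock-infected 21.130; Tp1 infected 18.060; Actb mock-infected 15.375; Actb infected 15.095
ΔCt(mock-infected) = 21.130 − 15.375 = 5.755
ΔCt(infected) = 18.060 − 15.095 = 2.965
ΔΔCt = 2.965 − 5.755 = -2.790
Fold change = 2^(−(-2.790)) = 2^2.790 = 6.9163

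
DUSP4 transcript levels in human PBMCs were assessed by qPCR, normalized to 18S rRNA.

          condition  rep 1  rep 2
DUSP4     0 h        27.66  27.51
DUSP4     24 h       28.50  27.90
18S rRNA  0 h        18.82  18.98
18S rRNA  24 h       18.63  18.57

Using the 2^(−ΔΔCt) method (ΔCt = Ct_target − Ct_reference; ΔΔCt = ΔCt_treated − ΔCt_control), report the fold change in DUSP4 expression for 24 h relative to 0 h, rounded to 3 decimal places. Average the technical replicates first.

Mean Ct: DUSP4 0 h 27.585; DUSP4 24 h 28.200; 18S rRNA 0 h 18.900; 18S rRNA 24 h 18.600
ΔCt(0 h) = 27.585 − 18.900 = 8.685
ΔCt(24 h) = 28.200 − 18.600 = 9.600
ΔΔCt = 9.600 − 8.685 = 0.915
Fold change = 2^(−0.915) = 0.5303

0.530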